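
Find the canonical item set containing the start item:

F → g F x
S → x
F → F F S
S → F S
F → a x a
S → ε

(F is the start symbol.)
First, augment the grammar with F' → F
I₀ = CLOSURE({ [F' → . F] }):
  [F' → . F] has the dot before F: add [F → . g F x], [F → . F F S], [F → . a x a]
No further items can be added.

I₀ = { [F → . F F S], [F → . a x a], [F → . g F x], [F' → . F] }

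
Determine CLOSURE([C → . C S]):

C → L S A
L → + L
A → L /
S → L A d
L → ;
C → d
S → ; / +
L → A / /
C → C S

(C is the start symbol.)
{ [A → . L /], [C → . C S], [C → . L S A], [C → . d], [L → . + L], [L → . ;], [L → . A / /] }

To compute CLOSURE, for each item [A → α.Bβ] where B is a non-terminal, add [B → .γ] for all productions B → γ; repeat for the newly added items until nothing changes.

Start with: [C → . C S]
  [C → . C S] has the dot before C: add [C → . L S A], [C → . d]
  [C → . L S A] has the dot before L: add [L → . + L], [L → . ;], [L → . A / /]
  [L → . A / /] has the dot before A: add [A → . L /]
No further items can be added.

CLOSURE = { [A → . L /], [C → . C S], [C → . L S A], [C → . d], [L → . + L], [L → . ;], [L → . A / /] }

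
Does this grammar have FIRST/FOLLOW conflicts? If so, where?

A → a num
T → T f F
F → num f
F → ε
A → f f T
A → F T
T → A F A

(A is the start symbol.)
A FIRST/FOLLOW conflict occurs when a non-terminal N has a nullable alternative N → β (β ⇒* ε) and another alternative N → α with FIRST(α) ∩ FOLLOW(N) ≠ ∅: on such a lookahead the parser cannot decide between expanding α and letting N vanish via β.

Nullable non-terminals: F.

F: nullable alternative(s) F → ε; FOLLOW(F) = { $, 'a', 'f', 'num' }
  F → num f: FIRST \ {ε} = { 'num' } — overlaps FOLLOW(F) on { 'num' }: CONFLICT
  F → ε: FIRST \ {ε} = { } — this is the only nullable alternative, skip

A, T have no nullable alternative, so no FIRST/FOLLOW check is needed there.

So the grammar has 1 FIRST/FOLLOW conflict (marked CONFLICT above).

Answer: Yes. F → num f with FOLLOW(F) on { 'num' }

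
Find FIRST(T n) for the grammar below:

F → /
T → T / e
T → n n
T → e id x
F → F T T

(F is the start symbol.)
{ 'e', 'n' }

FIRST sets of the non-terminals involved (from the grammar, by fixed-point iteration):
  FIRST(T) = { 'e', 'n' }

To compute FIRST(T n), process the symbols left to right:
Symbol T is a non-terminal. Add FIRST(T) \ {ε} = { 'e', 'n' }
T is not nullable (ε ∉ FIRST(T)), so stop here.
FIRST(T n) = { 'e', 'n' }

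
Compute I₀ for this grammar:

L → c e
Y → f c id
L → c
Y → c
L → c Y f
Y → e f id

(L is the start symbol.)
{ [L → . c Y f], [L → . c e], [L → . c], [L' → . L] }

First, augment the grammar with L' → L
I₀ = CLOSURE({ [L' → . L] }):
  [L' → . L] has the dot before L: add [L → . c e], [L → . c], [L → . c Y f]
No further items can be added.

I₀ = { [L → . c Y f], [L → . c e], [L → . c], [L' → . L] }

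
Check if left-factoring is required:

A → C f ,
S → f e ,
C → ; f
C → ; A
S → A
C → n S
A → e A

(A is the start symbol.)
Yes, C has productions with common prefix ';'

Left-factoring is needed when two productions for the same non-terminal
share a common prefix on the right-hand side.

Productions for A:
  A → C f ,
  A → e A
Productions for S:
  S → f e ,
  S → A
Productions for C:
  C → ; f
  C → ; A
  C → n S

Found common prefix ';' in productions for C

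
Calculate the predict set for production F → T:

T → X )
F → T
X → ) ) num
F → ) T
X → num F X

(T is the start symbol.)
PREDICT(F → T) = (FIRST(RHS) \ {ε}) ∪ (FOLLOW(F) if ε ∈ FIRST(RHS), i.e. RHS ⇒* ε)
FIRST(T) = { ')', 'num' }
FIRST(T) = { ')', 'num' }
ε ∉ FIRST(T), so FOLLOW(F) is not added.
PREDICT(F → T) = { ')', 'num' }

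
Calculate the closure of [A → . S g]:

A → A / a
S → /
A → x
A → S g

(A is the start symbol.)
To compute CLOSURE, for each item [A → α.Bβ] where B is a non-terminal, add [B → .γ] for all productions B → γ; repeat for the newly added items until nothing changes.

Start with: [A → . S g]
  [A → . S g] has the dot before S: add [S → . /]
No further items can be added.

CLOSURE = { [A → . S g], [S → . /] }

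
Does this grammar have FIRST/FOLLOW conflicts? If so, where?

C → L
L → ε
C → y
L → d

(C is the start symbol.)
Nullable non-terminals: C, L.
FIRST sets used below: FIRST(L) = { 'd', ε }

C: nullable alternative(s) C → L; FOLLOW(C) = { $ }
  C → L: FIRST \ {ε} = { 'd' } — this is the only nullable alternative, skip
  C → y: FIRST \ {ε} = { 'y' } — disjoint from FOLLOW(C)

L: nullable alternative(s) L → ε; FOLLOW(L) = { $ }
  L → ε: FIRST \ {ε} = { } — this is the only nullable alternative, skip
  L → d: FIRST \ {ε} = { 'd' } — disjoint from FOLLOW(L)

No FIRST/FOLLOW conflicts found.

Answer: No FIRST/FOLLOW conflicts.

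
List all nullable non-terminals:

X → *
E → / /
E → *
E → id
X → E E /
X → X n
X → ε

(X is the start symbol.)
A non-terminal is nullable if it can derive ε (the empty string): either it has an ε-production, or it has a production whose right-hand side consists entirely of nullable non-terminals.

ε-productions: X → ε
So X is immediately nullable.
No further non-terminal can be added: every production for the remaining non-terminals contains a terminal or a non-nullable non-terminal.
Nullable = { 'X' }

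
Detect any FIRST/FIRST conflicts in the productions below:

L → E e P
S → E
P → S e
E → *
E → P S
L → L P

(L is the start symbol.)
Yes. L → E e P / L → L P on { '*' }; E → '*' / E → P S on { '*' }

A FIRST/FIRST conflict occurs when two productions N → α and N → β for the same non-terminal have FIRST(α) ∩ FIRST(β) ≠ ∅ (with ε ∈ FIRST of a nullable right-hand side, so two nullable alternatives also conflict).

FIRST sets of the non-terminals at (or reachable through a nullable prefix from) the front of some alternative:
  FIRST(E) = { '*' }
  FIRST(L) = { '*' }
  FIRST(P) = { '*' }

Productions for L:
  L → E e P: FIRST = { '*' }
  L → L P: FIRST = { '*' }
Productions for E:
  E → *: FIRST = { '*' }
  E → P S: FIRST = { '*' }
S, P have only one production, so no FIRST/FIRST conflict is possible there.

Conflict for L: L → E e P and L → L P
  Overlap: { '*' }
Conflict for E: E → * and E → P S
  Overlap: { '*' }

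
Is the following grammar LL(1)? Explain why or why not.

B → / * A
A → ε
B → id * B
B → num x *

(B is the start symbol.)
A grammar is LL(1) if for each non-terminal N with multiple productions, the predict sets of those productions are pairwise disjoint, where PREDICT(N → α) = (FIRST(α) \ {ε}) ∪ (FOLLOW(N) if α ⇒* ε).

For B:
  PREDICT(B → '/' '*' A) = { '/' }
  PREDICT(B → id '*' B) = { 'id' }
  PREDICT(B → num x '*') = { 'num' }
A has a single production, so nothing to check there.

All predict sets are disjoint. The grammar IS LL(1).

Answer: Yes, the grammar is LL(1).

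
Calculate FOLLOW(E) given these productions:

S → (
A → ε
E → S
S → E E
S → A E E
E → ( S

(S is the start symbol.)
{ $, '(' }

To compute FOLLOW(E), find every occurrence of E on a right-hand side N → α E β: add FIRST(β) \ {ε}, and if β is empty or nullable also add FOLLOW(N). Iterate to a fixed point.

In S → E E: E is followed by E, add FIRST(E) \ {ε} = { '(' }
In S → E E: E is at the end, add FOLLOW(S)
In S → A E E: E is followed by E, add FIRST(E) \ {ε} = { '(' }
In S → A E E: E is at the end, add FOLLOW(S)

The FOLLOW sets referred to above (computed the same way, to a fixed point):
  FOLLOW(S) = { $, '(' }

Taking the union: FOLLOW(E) = { $, '(' }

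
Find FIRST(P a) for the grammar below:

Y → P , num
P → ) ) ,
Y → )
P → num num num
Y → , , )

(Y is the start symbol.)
FIRST sets of the non-terminals involved (from the grammar, by fixed-point iteration):
  FIRST(P) = { ')', 'num' }

To compute FIRST(P a), process the symbols left to right:
Symbol P is a non-terminal. Add FIRST(P) \ {ε} = { ')', 'num' }
P is not nullable (ε ∉ FIRST(P)), so stop here.
FIRST(P a) = { ')', 'num' }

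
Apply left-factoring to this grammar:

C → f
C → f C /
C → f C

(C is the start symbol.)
Left-factoring transforms A → αβ₁ | αβ₂ into A → αA' and A' → β₁ | β₂
(α is the longest common prefix among the alternatives). Repeat until
no nonterminal has two alternatives with a common prefix.

Round 1: C has alternatives sharing prefix 'f'. Introduce C': C → f C'
  Add: C' → ε
  Add: C' → C /
  Add: C' → C

Round 2: C' has alternatives sharing prefix 'C'. Introduce C'': C' → C C''
  Add: C'' → /
  Add: C'' → ε

No remaining common prefixes — done.

Resulting grammar:
C → f C'
C' → ε
C' → C C''
C'' → /
C'' → ε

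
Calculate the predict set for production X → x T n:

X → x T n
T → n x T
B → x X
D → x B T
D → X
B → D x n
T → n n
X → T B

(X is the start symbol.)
PREDICT(X → x T n) = (FIRST(RHS) \ {ε}) ∪ (FOLLOW(X) if ε ∈ FIRST(RHS), i.e. RHS ⇒* ε)
FIRST(x T n) = { 'x' }
ε ∉ FIRST(x T n), so FOLLOW(X) is not added.
PREDICT(X → x T n) = { 'x' }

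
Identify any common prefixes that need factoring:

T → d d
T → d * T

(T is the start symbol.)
Left-factoring is needed when two productions for the same non-terminal
share a common prefix on the right-hand side.

Productions for T:
  T → d d
  T → d * T

Found common prefix 'd' in productions for T

Answer: Yes, T has productions with common prefix 'd'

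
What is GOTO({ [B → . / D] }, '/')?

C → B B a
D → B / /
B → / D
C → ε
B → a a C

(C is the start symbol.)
GOTO(I, '/') = CLOSURE({ [A → αX.β] : [A → α.Xβ] ∈ I, X = '/' })

Items with dot before '/', with the dot advanced:
  [B → . / D] → [B → / . D]
Closure of the advanced items:
  [B → / . D] has the dot before D: add [D → . B / /]
  [D → . B / /] has the dot before B: add [B → . / D], [B → . a a C]

GOTO = { [B → . / D], [B → . a a C], [B → / . D], [D → . B / /] }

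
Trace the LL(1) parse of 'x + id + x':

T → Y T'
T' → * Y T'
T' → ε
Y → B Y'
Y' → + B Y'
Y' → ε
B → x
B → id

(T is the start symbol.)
LL(1) parsing maintains a stack (initially the start symbol over $) and the input. At each step: if the stack top is a terminal, match it against the current input token; if it is a non-terminal N, replace it with the RHS of M[N, lookahead] (the unique production whose predict set contains the lookahead).

Stack is shown with the top on the left.

Stack        Input         Action
---------------------------------
T $          x + id + x $  output T → Y T'
Y T' $       x + id + x $  output Y → B Y'
B Y' T' $    x + id + x $  output B → x
x Y' T' $    x + id + x $  match 'x'
Y' T' $      + id + x $    output Y' → + B Y'
+ B Y' T' $  + id + x $    match '+'
B Y' T' $    id + x $      output B → id
id Y' T' $   id + x $      match 'id'
Y' T' $      + x $         output Y' → + B Y'
+ B Y' T' $  + x $         match '+'
B Y' T' $    x $           output B → x
x Y' T' $    x $           match 'x'
Y' T' $      $             output Y' → ε
T' $         $             output T' → ε
$            $             accept

The string is accepted.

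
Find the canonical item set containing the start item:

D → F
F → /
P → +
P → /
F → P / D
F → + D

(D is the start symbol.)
First, augment the grammar with D' → D
I₀ = CLOSURE({ [D' → . D] }):
  [D' → . D] has the dot before D: add [D → . F]
  [D → . F] has the dot before F: add [F → . /], [F → . P / D], [F → . + D]
  [F → . P / D] has the dot before P: add [P → . +], [P → . /]
No further items can be added.

I₀ = { [D → . F], [D' → . D], [F → . + D], [F → . /], [F → . P / D], [P → . +], [P → . /] }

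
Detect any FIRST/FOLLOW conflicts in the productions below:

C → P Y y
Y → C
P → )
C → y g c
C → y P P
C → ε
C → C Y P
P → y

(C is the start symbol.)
Nullable non-terminals: C, Y.
FIRST sets used below: FIRST(P) = { ')', 'y' }, FIRST(C) = { ')', 'y', ε }, FIRST(Y) = { ')', 'y', ε }

C: nullable alternative(s) C → ε; FOLLOW(C) = { $, ')', 'y' }
  C → P Y y: FIRST \ {ε} = { ')', 'y' } — overlaps FOLLOW(C) on { ')', 'y' }: CONFLICT
  C → y g c: FIRST \ {ε} = { 'y' } — overlaps FOLLOW(C) on { 'y' }: CONFLICT
  C → y P P: FIRST \ {ε} = { 'y' } — overlaps FOLLOW(C) on { 'y' }: CONFLICT
  C → ε: FIRST \ {ε} = { } — this is the only nullable alternative, skip
  C → C Y P: FIRST \ {ε} = { ')', 'y' } — overlaps FOLLOW(C) on { ')', 'y' }: CONFLICT
Y has a nullable alternative but only one production, so nothing to check.

P has no nullable alternative, so no FIRST/FOLLOW check is needed there.

So the grammar has 4 FIRST/FOLLOW conflicts (marked CONFLICT above).

Answer: Yes. C → P Y y with FOLLOW(C) on { ')', 'y' }; C → y g c with FOLLOW(C) on { 'y' }; C → y P P with FOLLOW(C) on { 'y' }; C → C Y P with FOLLOW(C) on { ')', 'y' }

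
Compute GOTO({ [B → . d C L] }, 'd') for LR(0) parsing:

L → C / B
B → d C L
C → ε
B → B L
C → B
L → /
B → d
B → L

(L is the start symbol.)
{ [B → . B L], [B → . L], [B → . d C L], [B → . d], [B → d . C L], [C → . B], [C → .], [L → . /], [L → . C / B] }

GOTO(I, 'd') = CLOSURE({ [A → αX.β] : [A → α.Xβ] ∈ I, X = 'd' })

Items with dot before 'd', with the dot advanced:
  [B → . d C L] → [B → d . C L]
Closure of the advanced items:
  [B → d . C L] has the dot before C: add [C → .], [C → . B]
  [C → . B] has the dot before B: add [B → . d C L], [B → . B L], [B → . d], [B → . L]
  [B → . L] has the dot before L: add [L → . C / B], [L → . /]

GOTO = { [B → . B L], [B → . L], [B → . d C L], [B → . d], [B → d . C L], [C → . B], [C → .], [L → . /], [L → . C / B] }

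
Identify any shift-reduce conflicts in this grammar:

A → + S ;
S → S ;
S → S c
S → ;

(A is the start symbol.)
No shift-reduce conflicts

A shift-reduce conflict occurs when an LR(0) state has both:
  - a complete (reduce) item [A → α .] (dot at the end), and
  - a shift item [B → β . c γ] (dot before a terminal).

Augment with A' → A and build the canonical LR(0) collection (I0 = CLOSURE({[A' → . A]}), then GOTO on every symbol after a dot until no new states appear). It has 7 states:
  I0: { [A → . + S ;], [A' → . A] }  — shift
  I1: { [A → + . S ;], [S → . ;], [S → . S ;], [S → . S c] }  — shift
  I2: { [A' → A .] }  — accept
  I3: { [S → ; .] }  — reduce
  I4: { [A → + S . ;], [S → S . ;], [S → S . c] }  — shift
  I5: { [A → + S ; .], [S → S ; .] }  — 2 reduces
  I6: { [S → S c .] }  — reduce

No state contains both a complete item and a shift item.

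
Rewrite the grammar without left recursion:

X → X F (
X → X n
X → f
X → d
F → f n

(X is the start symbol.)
X → f X'
X → d X'
X' → F ( X'
X' → n X'
X' → ε
F → f n

X is directly left-recursive. The standard transformation for
  A → A α₁ | ... | A α_m | β₁ | ... | β_n
is
  A  → β₁ A' | ... | β_n A'
  A' → α₁ A' | ... | α_m A' | ε

X → f becomes X → f X'
X → d becomes X → d X'
X → X F ( becomes X' → F ( X'
X → X n becomes X' → n X'
Add X' → ε

Productions for other non-terminals are unchanged:
  F → f n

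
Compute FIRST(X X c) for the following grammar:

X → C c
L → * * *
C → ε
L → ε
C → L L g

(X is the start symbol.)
{ '*', 'c', 'g' }

FIRST sets of the non-terminals involved (from the grammar, by fixed-point iteration):
  FIRST(X) = { '*', 'c', 'g' }

To compute FIRST(X X c), process the symbols left to right:
Symbol X is a non-terminal. Add FIRST(X) \ {ε} = { '*', 'c', 'g' }
X is not nullable (ε ∉ FIRST(X)), so stop here.
FIRST(X X c) = { '*', 'c', 'g' }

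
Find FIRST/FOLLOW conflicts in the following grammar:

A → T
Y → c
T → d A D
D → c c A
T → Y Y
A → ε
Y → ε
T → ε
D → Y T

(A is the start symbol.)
Yes. A → T with FOLLOW(A) on { 'c', 'd' }; Y → c with FOLLOW(Y) on { 'c' }; T → d A D with FOLLOW(T) on { 'd' }; T → Y Y with FOLLOW(T) on { 'c' }; D → c c A with FOLLOW(D) on { 'c' }

A FIRST/FOLLOW conflict occurs when a non-terminal N has a nullable alternative N → β (β ⇒* ε) and another alternative N → α with FIRST(α) ∩ FOLLOW(N) ≠ ∅: on such a lookahead the parser cannot decide between expanding α and letting N vanish via β.

Nullable non-terminals: A, D, T, Y.
FIRST sets used below: FIRST(T) = { 'c', 'd', ε }, FIRST(Y) = { 'c', ε }

A: nullable alternative(s) A → T, A → ε; FOLLOW(A) = { $, 'c', 'd' }
  A → T: FIRST \ {ε} = { 'c', 'd' } — overlaps FOLLOW(A) on { 'c', 'd' }: CONFLICT
  A → ε: FIRST \ {ε} = { } — disjoint from FOLLOW(A)

D: nullable alternative(s) D → Y T; FOLLOW(D) = { $, 'c', 'd' }
  D → c c A: FIRST \ {ε} = { 'c' } — overlaps FOLLOW(D) on { 'c' }: CONFLICT
  D → Y T: FIRST \ {ε} = { 'c', 'd' } — this is the only nullable alternative, skip

T: nullable alternative(s) T → Y Y, T → ε; FOLLOW(T) = { $, 'c', 'd' }
  T → d A D: FIRST \ {ε} = { 'd' } — overlaps FOLLOW(T) on { 'd' }: CONFLICT
  T → Y Y: FIRST \ {ε} = { 'c' } — overlaps FOLLOW(T) on { 'c' }: CONFLICT
  T → ε: FIRST \ {ε} = { } — disjoint from FOLLOW(T)

Y: nullable alternative(s) Y → ε; FOLLOW(Y) = { $, 'c', 'd' }
  Y → c: FIRST \ {ε} = { 'c' } — overlaps FOLLOW(Y) on { 'c' }: CONFLICT
  Y → ε: FIRST \ {ε} = { } — this is the only nullable alternative, skip

So the grammar has 5 FIRST/FOLLOW conflicts (marked CONFLICT above).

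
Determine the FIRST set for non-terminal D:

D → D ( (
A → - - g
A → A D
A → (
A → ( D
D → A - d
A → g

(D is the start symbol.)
FIRST sets of the other non-terminals involved (by the same procedure, iterated to a fixed point):
  FIRST(A) = { '(', '-', 'g' }

From D → D ( (:
  - D is the symbol being defined: contributes nothing new
    D is not nullable, so stop
From D → A - d:
  - A is a non-terminal: add FIRST(A) \ {ε} = { '(', '-', 'g' }
    A is not nullable, so stop

Collecting: FIRST(D) = { '(', '-', 'g' }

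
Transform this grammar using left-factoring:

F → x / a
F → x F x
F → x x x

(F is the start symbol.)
F → x F'
F' → / a
F' → F x
F' → x x

Left-factoring transforms A → αβ₁ | αβ₂ into A → αA' and A' → β₁ | β₂
(α is the longest common prefix among the alternatives). Repeat until
no nonterminal has two alternatives with a common prefix.

Round 1: F has alternatives sharing prefix 'x'. Introduce F': F → x F'
  Add: F' → / a
  Add: F' → F x
  Add: F' → x x

No remaining common prefixes — done.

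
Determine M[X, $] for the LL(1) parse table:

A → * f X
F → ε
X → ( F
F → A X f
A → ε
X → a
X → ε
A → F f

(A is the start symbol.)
X → ε

To find M[X, $], we find productions for X where $ is in the predict set (PREDICT(N → α) = (FIRST(α) \ {ε}) ∪ (FOLLOW(N) if α ⇒* ε)).

Relevant sets:
  FOLLOW(X) = { $, '(', 'a', 'f' }

X → ( F: PREDICT = { '(' }
X → a: PREDICT = { 'a' }
X → ε: PREDICT = { $, '(', 'a', 'f' }
  $ is in predict set, so this production goes in M[X, $]

M[X, $] = X → ε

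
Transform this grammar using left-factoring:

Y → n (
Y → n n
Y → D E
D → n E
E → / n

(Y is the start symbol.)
Left-factoring transforms A → αβ₁ | αβ₂ into A → αA' and A' → β₁ | β₂
(α is the longest common prefix among the alternatives). Repeat until
no nonterminal has two alternatives with a common prefix.

Round 1: Y has alternatives sharing prefix 'n'. Introduce Y': Y → n Y'
  Add: Y' → (
  Add: Y' → n

No remaining common prefixes — done.

Resulting grammar:
Y → n Y'
Y' → (
Y' → n
Y → D E
D → n E
E → / n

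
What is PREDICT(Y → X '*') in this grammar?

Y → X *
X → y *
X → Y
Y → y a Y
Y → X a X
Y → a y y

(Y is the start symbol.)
{ 'a', 'y' }

PREDICT(Y → X '*') = (FIRST(RHS) \ {ε}) ∪ (FOLLOW(Y) if ε ∈ FIRST(RHS), i.e. RHS ⇒* ε)
FIRST(X) = { 'a', 'y' }
FIRST(X '*') = { 'a', 'y' }
ε ∉ FIRST(X '*'), so FOLLOW(Y) is not added.
PREDICT(Y → X '*') = { 'a', 'y' }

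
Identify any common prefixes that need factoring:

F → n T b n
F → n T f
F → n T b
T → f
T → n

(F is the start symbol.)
Yes, F has productions with common prefix 'n T'

Left-factoring is needed when two productions for the same non-terminal
share a common prefix on the right-hand side.

Productions for F:
  F → n T b n
  F → n T f
  F → n T b
Productions for T:
  T → f
  T → n

Found common prefix 'n T' in productions for F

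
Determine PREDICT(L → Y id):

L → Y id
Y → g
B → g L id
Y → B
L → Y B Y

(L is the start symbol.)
PREDICT(L → Y id) = (FIRST(RHS) \ {ε}) ∪ (FOLLOW(L) if ε ∈ FIRST(RHS), i.e. RHS ⇒* ε)
FIRST(Y) = { 'g' }
FIRST(Y id) = { 'g' }
ε ∉ FIRST(Y id), so FOLLOW(L) is not added.
PREDICT(L → Y id) = { 'g' }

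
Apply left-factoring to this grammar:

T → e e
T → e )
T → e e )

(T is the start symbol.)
T → e T'
T' → e T''
T'' → ε
T'' → )
T' → )

Left-factoring transforms A → αβ₁ | αβ₂ into A → αA' and A' → β₁ | β₂
(α is the longest common prefix among the alternatives). Repeat until
no nonterminal has two alternatives with a common prefix.

Round 1: T has alternatives sharing prefix 'e'. Introduce T': T → e T'
  Add: T' → e
  Add: T' → )
  Add: T' → e )

Round 2: T' has alternatives sharing prefix 'e'. Introduce T'': T' → e T''
  Add: T'' → ε
  Add: T'' → )

No remaining common prefixes — done.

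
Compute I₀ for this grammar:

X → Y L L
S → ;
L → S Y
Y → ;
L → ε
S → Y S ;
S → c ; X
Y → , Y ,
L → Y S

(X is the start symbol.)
{ [X → . Y L L], [X' → . X], [Y → . , Y ,], [Y → . ;] }

First, augment the grammar with X' → X
I₀ = CLOSURE({ [X' → . X] }):
  [X' → . X] has the dot before X: add [X → . Y L L]
  [X → . Y L L] has the dot before Y: add [Y → . ;], [Y → . , Y ,]
No further items can be added.

I₀ = { [X → . Y L L], [X' → . X], [Y → . , Y ,], [Y → . ;] }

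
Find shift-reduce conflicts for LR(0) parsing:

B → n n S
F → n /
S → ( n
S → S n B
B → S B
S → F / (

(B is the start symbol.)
Augment with B' → B and build the canonical LR(0) collection (I0 = CLOSURE({[B' → . B]}), then GOTO on every symbol after a dot until no new states appear). It has 19 states:
  I0: { [B → . S B], [B → . n n S], [B' → . B], [F → . n /], [S → . ( n], [S → . F / (], [S → . S n B] }  — shift
  I1: { [S → ( . n] }  — shift
  I2: { [B' → B .] }  — accept
  I3: { [S → F . / (] }  — shift
  I4: { [B → . S B], [B → . n n S], [B → S . B], [F → . n /], [S → . ( n], [S → . F / (], [S → . S n B], [S → S . n B] }  — shift
  I5: { [B → n . n S], [F → n . /] }  — shift
  I6: { [F → n / .] }  — reduce
  I7: { [B → n n . S], [F → . n /], [S → . ( n], [S → . F / (], [S → . S n B] }  — shift
  I8: { [B → n n S .], [S → S . n B] }  — shift, reduce
  I9: { [F → n . /] }  — shift
  I10: { [B → . S B], [B → . n n S], [F → . n /], [S → . ( n], [S → . F / (], [S → . S n B], [S → S n . B] }  — shift
  I11: { [S → S n B .] }  — reduce
  I12: { [B → S B .] }  — reduce
  I13: { [B → . S B], [B → . n n S], [B → n . n S], [F → . n /], [F → n . /], [S → . ( n], [S → . F / (], [S → . S n B], [S → S n . B] }  — shift
  I14: { [B → n . n S], [B → n n . S], [F → . n /], [F → n . /], [S → . ( n], [S → . F / (], [S → . S n B] }  — shift
  I15: { [B → n n . S], [F → . n /], [F → n . /], [S → . ( n], [S → . F / (], [S → . S n B] }  — shift
  I16: { [S → F / . (] }  — shift
  I17: { [S → F / ( .] }  — reduce
  I18: { [S → ( n .] }  — reduce

I8 contains reduce item [B → n n S .] and shift item [S → S . n B] — shift-reduce conflict.

Answer: Yes — I8: [B → n n S .] vs [S → S . n B]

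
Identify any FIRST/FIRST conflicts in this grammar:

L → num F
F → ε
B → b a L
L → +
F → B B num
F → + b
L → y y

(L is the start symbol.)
A FIRST/FIRST conflict occurs when two productions N → α and N → β for the same non-terminal have FIRST(α) ∩ FIRST(β) ≠ ∅ (with ε ∈ FIRST of a nullable right-hand side, so two nullable alternatives also conflict).

FIRST sets of the non-terminals at (or reachable through a nullable prefix from) the front of some alternative:
  FIRST(B) = { 'b' }

Productions for L:
  L → num F: FIRST = { 'num' }
  L → +: FIRST = { '+' }
  L → y y: FIRST = { 'y' }
Productions for F:
  F → ε: FIRST = { ε }
  F → B B num: FIRST = { 'b' }
  F → + b: FIRST = { '+' }
B has only one production, so no FIRST/FIRST conflict is possible there.

All alternatives of each non-terminal have pairwise disjoint FIRST sets.

Answer: No FIRST/FIRST conflicts.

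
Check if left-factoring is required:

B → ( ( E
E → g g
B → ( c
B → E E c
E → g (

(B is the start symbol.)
Yes, B has productions with common prefix '('; E has productions with common prefix 'g'

Left-factoring is needed when two productions for the same non-terminal
share a common prefix on the right-hand side.

Productions for B:
  B → ( ( E
  B → ( c
  B → E E c
Productions for E:
  E → g g
  E → g (

Found common prefix '(' in productions for B
Found common prefix 'g' in productions for E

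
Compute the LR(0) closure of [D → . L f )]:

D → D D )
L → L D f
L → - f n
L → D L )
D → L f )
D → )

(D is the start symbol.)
{ [D → . )], [D → . D D )], [D → . L f )], [L → . - f n], [L → . D L )], [L → . L D f] }

To compute CLOSURE, for each item [A → α.Bβ] where B is a non-terminal, add [B → .γ] for all productions B → γ; repeat for the newly added items until nothing changes.

Start with: [D → . L f )]
  [D → . L f )] has the dot before L: add [L → . L D f], [L → . - f n], [L → . D L )]
  [L → . D L )] has the dot before D: add [D → . D D )], [D → . )]
No further items can be added.

CLOSURE = { [D → . )], [D → . D D )], [D → . L f )], [L → . - f n], [L → . D L )], [L → . L D f] }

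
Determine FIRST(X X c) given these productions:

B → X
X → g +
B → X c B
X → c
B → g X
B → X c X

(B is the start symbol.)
{ 'c', 'g' }

FIRST sets of the non-terminals involved (from the grammar, by fixed-point iteration):
  FIRST(X) = { 'c', 'g' }

To compute FIRST(X X c), process the symbols left to right:
Symbol X is a non-terminal. Add FIRST(X) \ {ε} = { 'c', 'g' }
X is not nullable (ε ∉ FIRST(X)), so stop here.
FIRST(X X c) = { 'c', 'g' }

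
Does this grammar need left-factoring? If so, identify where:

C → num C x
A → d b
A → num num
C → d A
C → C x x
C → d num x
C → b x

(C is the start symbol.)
Left-factoring is needed when two productions for the same non-terminal
share a common prefix on the right-hand side.

Productions for C:
  C → num C x
  C → d A
  C → C x x
  C → d num x
  C → b x
Productions for A:
  A → d b
  A → num num

Found common prefix 'd' in productions for C

Answer: Yes, C has productions with common prefix 'd'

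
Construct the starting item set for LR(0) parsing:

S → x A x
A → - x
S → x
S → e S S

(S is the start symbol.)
{ [S → . e S S], [S → . x A x], [S → . x], [S' → . S] }

First, augment the grammar with S' → S
I₀ = CLOSURE({ [S' → . S] }):
  [S' → . S] has the dot before S: add [S → . x A x], [S → . x], [S → . e S S]
No further items can be added.

I₀ = { [S → . e S S], [S → . x A x], [S → . x], [S' → . S] }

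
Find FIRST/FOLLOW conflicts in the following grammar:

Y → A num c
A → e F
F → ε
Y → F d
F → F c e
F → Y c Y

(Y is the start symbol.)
A FIRST/FOLLOW conflict occurs when a non-terminal N has a nullable alternative N → β (β ⇒* ε) and another alternative N → α with FIRST(α) ∩ FOLLOW(N) ≠ ∅: on such a lookahead the parser cannot decide between expanding α and letting N vanish via β.

Nullable non-terminals: F.
FIRST sets used below: FIRST(F) = { 'c', 'd', 'e', ε }, FIRST(Y) = { 'c', 'd', 'e' }

F: nullable alternative(s) F → ε; FOLLOW(F) = { 'c', 'd', 'num' }
  F → ε: FIRST \ {ε} = { } — this is the only nullable alternative, skip
  F → F c e: FIRST \ {ε} = { 'c', 'd', 'e' } — overlaps FOLLOW(F) on { 'c', 'd' }: CONFLICT
  F → Y c Y: FIRST \ {ε} = { 'c', 'd', 'e' } — overlaps FOLLOW(F) on { 'c', 'd' }: CONFLICT

A, Y have no nullable alternative, so no FIRST/FOLLOW check is needed there.

So the grammar has 2 FIRST/FOLLOW conflicts (marked CONFLICT above).

Answer: Yes. F → F c e with FOLLOW(F) on { 'c', 'd' }; F → Y c Y with FOLLOW(F) on { 'c', 'd' }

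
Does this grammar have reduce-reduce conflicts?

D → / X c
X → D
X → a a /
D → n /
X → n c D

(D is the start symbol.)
No reduce-reduce conflicts

A reduce-reduce conflict occurs when an LR(0) state has two complete items [A → α .] and [B → β .] — both call for a reduction, and with no lookahead the parser cannot choose between them.

Augment with D' → D and build the canonical LR(0) collection (I0 = CLOSURE({[D' → . D]}), then GOTO on every symbol after a dot until no new states appear). It has 14 states:
  I0: { [D → . / X c], [D → . n /], [D' → . D] }  — shift
  I1: { [D → . / X c], [D → . n /], [D → / . X c], [X → . D], [X → . a a /], [X → . n c D] }  — shift
  I2: { [D' → D .] }  — accept
  I3: { [D → n . /] }  — shift
  I4: { [D → n / .] }  — reduce
  I5: { [X → D .] }  — reduce
  I6: { [D → / X . c] }  — shift
  I7: { [X → a . a /] }  — shift
  I8: { [D → n . /], [X → n . c D] }  — shift
  I9: { [D → . / X c], [D → . n /], [X → n c . D] }  — shift
  I10: { [X → n c D .] }  — reduce
  I11: { [X → a a . /] }  — shift
  I12: { [X → a a / .] }  — reduce
  I13: { [D → / X c .] }  — reduce

No state contains more than one complete item.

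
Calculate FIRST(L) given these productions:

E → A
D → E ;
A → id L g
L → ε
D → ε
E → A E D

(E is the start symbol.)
{ ε }

From L → ε:
  - ε-production, so ε ∈ FIRST(L)

Collecting: FIRST(L) = { ε }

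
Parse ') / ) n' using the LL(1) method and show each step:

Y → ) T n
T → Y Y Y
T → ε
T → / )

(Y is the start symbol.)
LL(1) parsing maintains a stack (initially the start symbol over $) and the input. At each step: if the stack top is a terminal, match it against the current input token; if it is a non-terminal N, replace it with the RHS of M[N, lookahead] (the unique production whose predict set contains the lookahead).

Stack is shown with the top on the left.

Stack    Input      Action
--------------------------
Y $      ) / ) n $  output Y → ) T n
) T n $  ) / ) n $  match ')'
T n $    / ) n $    output T → / )
/ ) n $  / ) n $    match '/'
) n $    ) n $      match ')'
n $      n $        match 'n'
$        $          accept

The string is accepted.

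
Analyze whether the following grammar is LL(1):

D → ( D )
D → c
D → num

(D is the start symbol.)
Yes, the grammar is LL(1).

A grammar is LL(1) if for each non-terminal N with multiple productions, the predict sets of those productions are pairwise disjoint, where PREDICT(N → α) = (FIRST(α) \ {ε}) ∪ (FOLLOW(N) if α ⇒* ε).

For D:
  PREDICT(D → '(' D ')') = { '(' }
  PREDICT(D → c) = { 'c' }
  PREDICT(D → num) = { 'num' }

All predict sets are disjoint. The grammar IS LL(1).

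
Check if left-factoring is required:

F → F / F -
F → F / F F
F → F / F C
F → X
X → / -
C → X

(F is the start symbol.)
Yes, F has productions with common prefix 'F / F'

Left-factoring is needed when two productions for the same non-terminal
share a common prefix on the right-hand side.

Productions for F:
  F → F / F -
  F → F / F F
  F → F / F C
  F → X

Found common prefix 'F / F' in productions for F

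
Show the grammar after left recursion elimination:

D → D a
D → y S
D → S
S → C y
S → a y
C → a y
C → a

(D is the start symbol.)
D is directly left-recursive. The standard transformation for
  A → A α₁ | ... | A α_m | β₁ | ... | β_n
is
  A  → β₁ A' | ... | β_n A'
  A' → α₁ A' | ... | α_m A' | ε

D → y S becomes D → y S D'
D → S becomes D → S D'
D → D a becomes D' → a D'
Add D' → ε

Productions for other non-terminals are unchanged:
  S → C y
  S → a y
  C → a y
  C → a

Resulting grammar:
D → y S D'
D → S D'
D' → a D'
D' → ε
S → C y
S → a y
C → a y
C → a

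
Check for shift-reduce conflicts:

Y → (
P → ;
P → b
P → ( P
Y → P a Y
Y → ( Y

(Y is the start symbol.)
Augment with Y' → Y and build the canonical LR(0) collection (I0 = CLOSURE({[Y' → . Y]}), then GOTO on every symbol after a dot until no new states appear). It has 10 states:
  I0: { [P → . ( P], [P → . ;], [P → . b], [Y → . ( Y], [Y → . (], [Y → . P a Y], [Y' → . Y] }  — shift
  I1: { [P → ( . P], [P → . ( P], [P → . ;], [P → . b], [Y → ( . Y], [Y → ( .], [Y → . ( Y], [Y → . (], [Y → . P a Y] }  — shift, reduce
  I2: { [P → ; .] }  — reduce
  I3: { [Y → P . a Y] }  — shift
  I4: { [Y' → Y .] }  — accept
  I5: { [P → b .] }  — reduce
  I6: { [P → . ( P], [P → . ;], [P → . b], [Y → . ( Y], [Y → . (], [Y → . P a Y], [Y → P a . Y] }  — shift
  I7: { [Y → P a Y .] }  — reduce
  I8: { [P → ( P .], [Y → P . a Y] }  — shift, reduce
  I9: { [Y → ( Y .] }  — reduce

I1 contains reduce item [Y → ( .] and shift items [P → . ( P], [P → . ;], [P → . b], [Y → . (], [Y → . ( Y] — shift-reduce conflict.
I8 contains reduce item [P → ( P .] and shift item [Y → P . a Y] — shift-reduce conflict.

Answer: Yes — I1: [Y → ( .] vs [P → . ( P]; I8: [P → ( P .] vs [Y → P . a Y]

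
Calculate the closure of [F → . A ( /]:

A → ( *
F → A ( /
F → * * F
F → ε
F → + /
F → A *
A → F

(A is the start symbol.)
To compute CLOSURE, for each item [A → α.Bβ] where B is a non-terminal, add [B → .γ] for all productions B → γ; repeat for the newly added items until nothing changes.

Start with: [F → . A ( /]
  [F → . A ( /] has the dot before A: add [A → . ( *], [A → . F]
  [A → . F] has the dot before F: add [F → . * * F], [F → .], [F → . + /], [F → . A *]
No further items can be added.

CLOSURE = { [A → . ( *], [A → . F], [F → . * * F], [F → . + /], [F → . A ( /], [F → . A *], [F → .] }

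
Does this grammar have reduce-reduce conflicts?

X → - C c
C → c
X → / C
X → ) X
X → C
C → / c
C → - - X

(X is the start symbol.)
Augment with X' → X and build the canonical LR(0) collection (I0 = CLOSURE({[X' → . X]}), then GOTO on every symbol after a dot until no new states appear). It has 20 states:
  I0: { [C → . - - X], [C → . / c], [C → . c], [X → . ) X], [X → . - C c], [X → . / C], [X → . C], [X' → . X] }  — shift
  I1: { [C → . - - X], [C → . / c], [C → . c], [X → ) . X], [X → . ) X], [X → . - C c], [X → . / C], [X → . C] }  — shift
  I2: { [C → - . - X], [C → . - - X], [C → . / c], [C → . c], [X → - . C c] }  — shift
  I3: { [C → . - - X], [C → . / c], [C → . c], [C → / . c], [X → / . C] }  — shift
  I4: { [X → C .] }  — reduce
  I5: { [X' → X .] }  — accept
  I6: { [C → c .] }  — reduce
  I7: { [C → - . - X] }  — shift
  I8: { [C → / . c] }  — shift
  I9: { [X → / C .] }  — reduce
  I10: { [C → / c .], [C → c .] }  — 2 reduces
  I11: { [C → / c .] }  — reduce
  I12: { [C → - - . X], [C → . - - X], [C → . / c], [C → . c], [X → . ) X], [X → . - C c], [X → . / C], [X → . C] }  — shift
  I13: { [C → - - X .] }  — reduce
  I14: { [C → - - . X], [C → - . - X], [C → . - - X], [C → . / c], [C → . c], [X → . ) X], [X → . - C c], [X → . / C], [X → . C] }  — shift
  I15: { [X → - C . c] }  — shift
  I16: { [X → - C c .] }  — reduce
  I17: { [C → - - . X], [C → - . - X], [C → . - - X], [C → . / c], [C → . c], [X → - . C c], [X → . ) X], [X → . - C c], [X → . / C], [X → . C] }  — shift
  I18: { [X → - C . c], [X → C .] }  — shift, reduce
  I19: { [X → ) X .] }  — reduce

I10 contains complete items [C → / c .], [C → c .] — reduce-reduce conflict.

Answer: Yes — I10: [C → / c .] vs [C → c .]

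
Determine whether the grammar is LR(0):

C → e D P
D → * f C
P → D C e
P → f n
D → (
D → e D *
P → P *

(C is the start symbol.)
A grammar is LR(0) if no state in the canonical LR(0) collection has:
  - both a shift item (dot before a terminal) and a complete item (shift-reduce conflict), or
  - two or more complete items (reduce-reduce conflict; the accept item [C' → C .] counts as a complete item here).

Augment with C' → C and build the canonical LR(0) collection (I0 = CLOSURE({[C' → . C]}), then GOTO on every symbol after a dot until no new states appear). It has 18 states:
  I0: { [C → . e D P], [C' → . C] }  — shift
  I1: { [C' → C .] }  — accept
  I2: { [C → e . D P], [D → . (], [D → . * f C], [D → . e D *] }  — shift
  I3: { [D → ( .] }  — reduce
  I4: { [D → * . f C] }  — shift
  I5: { [C → e D . P], [D → . (], [D → . * f C], [D → . e D *], [P → . D C e], [P → . P *], [P → . f n] }  — shift
  I6: { [D → . (], [D → . * f C], [D → . e D *], [D → e . D *] }  — shift
  I7: { [D → e D . *] }  — shift
  I8: { [D → e D * .] }  — reduce
  I9: { [C → . e D P], [P → D . C e] }  — shift
  I10: { [C → e D P .], [P → P . *] }  — shift, reduce
  I11: { [P → f . n] }  — shift
  I12: { [P → f n .] }  — reduce
  I13: { [P → P * .] }  — reduce
  I14: { [P → D C . e] }  — shift
  I15: { [P → D C e .] }  — reduce
  I16: { [C → . e D P], [D → * f . C] }  — shift
  I17: { [D → * f C .] }  — reduce

Conflict in state I10:
  Shift-reduce conflict between [C → e D P .] and [P → P . *]
So the grammar is NOT LR(0).

Answer: No. Shift-reduce conflict between [C → e D P .] and [P → P . *]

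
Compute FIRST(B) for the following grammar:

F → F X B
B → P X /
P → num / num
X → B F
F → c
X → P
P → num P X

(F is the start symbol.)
{ 'num' }

To compute FIRST(B), examine every production with B on the left-hand side, reading each right-hand side left to right until a non-nullable symbol is reached.

FIRST sets of the other non-terminals involved (by the same procedure, iterated to a fixed point):
  FIRST(P) = { 'num' }

From B → P X /:
  - P is a non-terminal: add FIRST(P) \ {ε} = { 'num' }
    P is not nullable, so stop

Collecting: FIRST(B) = { 'num' }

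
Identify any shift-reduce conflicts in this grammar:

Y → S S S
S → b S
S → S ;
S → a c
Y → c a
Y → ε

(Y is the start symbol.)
Yes — I0: [Y → .] vs [S → . a c]; I7: [S → b S .] vs [S → S . ;]; I11: [Y → S S S .] vs [S → S . ;]

A shift-reduce conflict occurs when an LR(0) state has both:
  - a complete (reduce) item [A → α .] (dot at the end), and
  - a shift item [B → β . c γ] (dot before a terminal).

Augment with Y' → Y and build the canonical LR(0) collection (I0 = CLOSURE({[Y' → . Y]}), then GOTO on every symbol after a dot until no new states appear). It has 12 states:
  I0: { [S → . S ;], [S → . a c], [S → . b S], [Y → . S S S], [Y → . c a], [Y → .], [Y' → . Y] }  — shift, reduce
  I1: { [S → . S ;], [S → . a c], [S → . b S], [S → S . ;], [Y → S . S S] }  — shift
  I2: { [Y' → Y .] }  — accept
  I3: { [S → a . c] }  — shift
  I4: { [S → . S ;], [S → . a c], [S → . b S], [S → b . S] }  — shift
  I5: { [Y → c . a] }  — shift
  I6: { [Y → c a .] }  — reduce
  I7: { [S → S . ;], [S → b S .] }  — shift, reduce
  I8: { [S → S ; .] }  — reduce
  I9: { [S → a c .] }  — reduce
  I10: { [S → . S ;], [S → . a c], [S → . b S], [S → S . ;], [Y → S S . S] }  — shift
  I11: { [S → S . ;], [Y → S S S .] }  — shift, reduce

I0 contains reduce item [Y → .] and shift items [S → . a c], [S → . b S], [Y → . c a] — shift-reduce conflict.
I7 contains reduce item [S → b S .] and shift item [S → S . ;] — shift-reduce conflict.
I11 contains reduce item [Y → S S S .] and shift item [S → S . ;] — shift-reduce conflict.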